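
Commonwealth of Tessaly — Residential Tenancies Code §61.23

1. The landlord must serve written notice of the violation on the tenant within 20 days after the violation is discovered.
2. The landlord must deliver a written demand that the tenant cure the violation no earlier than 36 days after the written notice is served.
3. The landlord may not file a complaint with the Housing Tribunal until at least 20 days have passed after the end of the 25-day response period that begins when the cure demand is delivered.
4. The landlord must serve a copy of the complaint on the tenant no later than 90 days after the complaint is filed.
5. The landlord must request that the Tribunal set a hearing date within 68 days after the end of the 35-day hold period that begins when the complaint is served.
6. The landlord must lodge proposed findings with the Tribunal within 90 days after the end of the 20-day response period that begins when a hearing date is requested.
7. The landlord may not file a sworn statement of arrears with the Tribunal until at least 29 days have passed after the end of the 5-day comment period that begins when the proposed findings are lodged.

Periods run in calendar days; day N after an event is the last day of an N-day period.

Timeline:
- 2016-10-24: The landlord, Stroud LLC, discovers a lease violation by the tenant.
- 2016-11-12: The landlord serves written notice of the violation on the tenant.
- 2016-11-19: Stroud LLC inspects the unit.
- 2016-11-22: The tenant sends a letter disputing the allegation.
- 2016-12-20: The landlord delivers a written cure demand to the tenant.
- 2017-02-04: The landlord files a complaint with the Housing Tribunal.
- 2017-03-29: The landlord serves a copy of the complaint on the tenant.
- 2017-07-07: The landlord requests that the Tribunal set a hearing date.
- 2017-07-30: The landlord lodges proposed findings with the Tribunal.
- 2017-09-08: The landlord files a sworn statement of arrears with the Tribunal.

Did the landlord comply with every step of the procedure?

Yes

Step 1: 20 days after 2016-10-24 (when the violation is discovered) is 2016-11-13; done 2016-11-12 — timely.
Step 2: the earliest permitted date is 36 days after 2016-11-12 (when the written notice is served), i.e. 2016-12-18; 2016-12-20 is on or after that date.
Step 3: the earliest permitted date is 20 days after 2017-01-14 (end of the 25-day response period, which began when the cure demand is delivered on 2016-12-20), i.e. 2017-02-03; done 2017-02-04, after the minimum wait.
Step 4: 90 days after 2017-02-04 (when the complaint is filed) is 2017-05-05; completed 2017-03-29, before the deadline.
Step 5: 68 days after 2017-05-03 (end of the 35-day hold period, which began when the complaint is served on 2017-03-29) is 2017-07-10; 2017-07-07 is within that limit.
Step 6: 90 days after 2017-07-27 (end of the 20-day response period, which began when a hearing date is requested on 2017-07-07) is 2017-10-25; 2017-07-30 is within that limit.
Step 7: the earliest permitted date is 29 days after 2017-08-04 (end of the 5-day comment period, which began when the proposed findings are lodged on 2017-07-30), i.e. 2017-09-02; done 2017-09-08 — permitted.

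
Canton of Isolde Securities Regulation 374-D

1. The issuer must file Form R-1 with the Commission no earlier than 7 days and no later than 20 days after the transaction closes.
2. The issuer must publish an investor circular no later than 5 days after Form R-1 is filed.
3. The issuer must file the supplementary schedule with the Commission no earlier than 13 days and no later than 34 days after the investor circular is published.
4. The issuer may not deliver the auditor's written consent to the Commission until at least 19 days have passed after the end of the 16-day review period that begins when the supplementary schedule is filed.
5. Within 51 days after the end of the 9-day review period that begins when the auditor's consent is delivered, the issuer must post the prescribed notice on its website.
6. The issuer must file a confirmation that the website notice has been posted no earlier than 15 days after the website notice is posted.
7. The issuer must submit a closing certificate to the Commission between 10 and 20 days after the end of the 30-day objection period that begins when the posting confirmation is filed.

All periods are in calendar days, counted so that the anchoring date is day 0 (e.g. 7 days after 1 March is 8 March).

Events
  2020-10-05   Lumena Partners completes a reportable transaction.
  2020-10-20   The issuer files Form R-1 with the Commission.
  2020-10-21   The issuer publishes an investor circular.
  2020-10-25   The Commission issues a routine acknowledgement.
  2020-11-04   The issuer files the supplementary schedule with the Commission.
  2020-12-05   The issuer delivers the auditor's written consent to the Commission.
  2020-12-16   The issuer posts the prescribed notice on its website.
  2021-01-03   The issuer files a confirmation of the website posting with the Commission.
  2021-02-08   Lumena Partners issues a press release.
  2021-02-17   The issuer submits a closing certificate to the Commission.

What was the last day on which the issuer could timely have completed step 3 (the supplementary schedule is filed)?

2020-11-24

Step 3 runs from 2020-10-21, when the investor circular is published. The window is 13–34 days after 2020-10-21; it closes on 2020-11-24.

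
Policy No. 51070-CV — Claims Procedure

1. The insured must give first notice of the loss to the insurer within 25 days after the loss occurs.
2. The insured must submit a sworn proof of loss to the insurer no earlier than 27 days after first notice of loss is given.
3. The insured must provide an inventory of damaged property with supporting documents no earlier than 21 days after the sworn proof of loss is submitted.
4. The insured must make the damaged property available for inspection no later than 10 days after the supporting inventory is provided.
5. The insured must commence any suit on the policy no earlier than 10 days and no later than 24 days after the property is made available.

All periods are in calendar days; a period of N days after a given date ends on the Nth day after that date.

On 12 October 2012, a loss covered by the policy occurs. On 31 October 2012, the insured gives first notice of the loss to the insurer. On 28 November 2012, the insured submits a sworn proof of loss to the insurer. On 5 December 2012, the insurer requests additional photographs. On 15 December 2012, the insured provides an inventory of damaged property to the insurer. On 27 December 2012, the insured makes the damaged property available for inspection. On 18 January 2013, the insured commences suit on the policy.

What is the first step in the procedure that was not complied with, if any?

Step 1 — counting 25 days from 12 October 2012 (when the loss occurs) gives a deadline of 6 November 2012; completed 31 October 2012, before the deadline.
Step 2 — must wait 27 days from 31 October 2012 (when first notice of loss is given), so not before 27 November 2012; done 28 November 2012 — permitted.
Step 3 — must wait 21 days from 28 November 2012 (when the sworn proof of loss is submitted), so not before 19 December 2012; 15 December 2012 is 4 days before the earliest permitted date.
Later steps need not be reached.

Step 3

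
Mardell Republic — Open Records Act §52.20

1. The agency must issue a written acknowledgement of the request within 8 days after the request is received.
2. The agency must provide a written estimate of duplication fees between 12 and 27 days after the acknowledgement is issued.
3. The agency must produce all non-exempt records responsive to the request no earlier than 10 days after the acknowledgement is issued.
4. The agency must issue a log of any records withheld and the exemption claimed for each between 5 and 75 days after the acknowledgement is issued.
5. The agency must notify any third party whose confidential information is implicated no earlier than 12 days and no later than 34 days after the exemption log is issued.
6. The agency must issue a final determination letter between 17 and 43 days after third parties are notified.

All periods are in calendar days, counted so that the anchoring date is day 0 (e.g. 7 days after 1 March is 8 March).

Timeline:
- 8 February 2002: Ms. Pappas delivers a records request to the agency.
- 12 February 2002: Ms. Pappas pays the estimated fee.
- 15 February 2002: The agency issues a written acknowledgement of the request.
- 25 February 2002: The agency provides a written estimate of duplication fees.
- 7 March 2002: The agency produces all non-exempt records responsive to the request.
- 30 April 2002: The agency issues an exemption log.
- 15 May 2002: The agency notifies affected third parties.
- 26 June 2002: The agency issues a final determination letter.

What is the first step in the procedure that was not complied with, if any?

Step 2

Step 1: 8 days after 8 February 2002 (when the request is received) is 16 February 2002; completed 15 February 2002, before the deadline.
Step 2: the window is 12–27 days after 15 February 2002 (when the acknowledgement is issued), so 27 February 2002 through 14 March 2002; done 25 February 2002 — 2 days before the window opened.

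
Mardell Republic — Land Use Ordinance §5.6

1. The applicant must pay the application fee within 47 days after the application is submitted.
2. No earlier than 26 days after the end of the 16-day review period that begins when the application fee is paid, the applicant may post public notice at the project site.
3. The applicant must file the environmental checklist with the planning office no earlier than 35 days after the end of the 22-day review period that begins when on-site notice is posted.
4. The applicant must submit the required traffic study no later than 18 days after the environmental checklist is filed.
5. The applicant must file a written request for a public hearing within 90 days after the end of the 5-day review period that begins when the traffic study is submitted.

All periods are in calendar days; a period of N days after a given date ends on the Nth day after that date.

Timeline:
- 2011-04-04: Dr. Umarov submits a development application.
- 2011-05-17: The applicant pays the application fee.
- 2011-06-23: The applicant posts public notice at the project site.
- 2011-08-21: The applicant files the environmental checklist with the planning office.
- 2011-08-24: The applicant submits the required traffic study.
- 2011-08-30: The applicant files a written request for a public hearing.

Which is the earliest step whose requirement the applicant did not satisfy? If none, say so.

(1) due by 2011-04-04 + 47 days = 2011-05-21; 2011-05-17 is within that limit.
(2) permitted from 2011-06-02 + 26 days = 2011-06-28 onward; acted on 2011-06-23, 5 days prematurely.

Step 2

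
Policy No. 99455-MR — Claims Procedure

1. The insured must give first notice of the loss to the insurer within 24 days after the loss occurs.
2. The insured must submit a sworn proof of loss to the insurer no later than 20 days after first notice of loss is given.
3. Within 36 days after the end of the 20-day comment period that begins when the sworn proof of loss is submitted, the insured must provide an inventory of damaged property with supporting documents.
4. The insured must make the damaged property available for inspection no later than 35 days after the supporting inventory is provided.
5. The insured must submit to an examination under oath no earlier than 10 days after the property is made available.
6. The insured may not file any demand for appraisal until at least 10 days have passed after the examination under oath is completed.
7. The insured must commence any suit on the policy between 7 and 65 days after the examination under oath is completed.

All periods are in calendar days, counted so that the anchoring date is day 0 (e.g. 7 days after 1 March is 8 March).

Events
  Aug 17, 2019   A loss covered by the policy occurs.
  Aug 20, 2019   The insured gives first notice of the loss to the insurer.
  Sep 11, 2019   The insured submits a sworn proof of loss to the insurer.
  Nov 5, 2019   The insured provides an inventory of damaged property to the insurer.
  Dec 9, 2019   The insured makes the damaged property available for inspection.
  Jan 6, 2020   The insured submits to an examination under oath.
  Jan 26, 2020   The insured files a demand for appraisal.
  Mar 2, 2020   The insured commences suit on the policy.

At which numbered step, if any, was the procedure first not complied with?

Step 1: 24 days after Aug 17, 2019 (when the loss occurs) is Sep 10, 2019; completed Aug 20, 2019, before the deadline.
Step 2: 20 days after Aug 20, 2019 (when first notice of loss is given) is Sep 9, 2019; Sep 11, 2019 misses that deadline by 2 days.

Step 2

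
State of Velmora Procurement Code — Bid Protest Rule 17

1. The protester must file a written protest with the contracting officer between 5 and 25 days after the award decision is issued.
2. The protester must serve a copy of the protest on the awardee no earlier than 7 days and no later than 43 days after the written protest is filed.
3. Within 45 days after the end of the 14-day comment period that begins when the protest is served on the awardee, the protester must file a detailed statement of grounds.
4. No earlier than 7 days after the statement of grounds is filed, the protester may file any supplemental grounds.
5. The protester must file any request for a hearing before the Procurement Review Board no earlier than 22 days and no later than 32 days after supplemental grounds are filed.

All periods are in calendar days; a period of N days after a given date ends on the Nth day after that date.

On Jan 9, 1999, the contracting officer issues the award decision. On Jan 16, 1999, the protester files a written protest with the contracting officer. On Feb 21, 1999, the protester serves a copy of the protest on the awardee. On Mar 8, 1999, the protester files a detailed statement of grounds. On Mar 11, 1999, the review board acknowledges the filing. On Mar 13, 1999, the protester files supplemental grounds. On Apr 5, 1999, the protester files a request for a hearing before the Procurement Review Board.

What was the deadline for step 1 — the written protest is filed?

Feb 3, 1999

Step 1 runs from Jan 9, 1999, when the award decision is issued. The window is 5–25 days after Jan 9, 1999; it closes on Feb 3, 1999.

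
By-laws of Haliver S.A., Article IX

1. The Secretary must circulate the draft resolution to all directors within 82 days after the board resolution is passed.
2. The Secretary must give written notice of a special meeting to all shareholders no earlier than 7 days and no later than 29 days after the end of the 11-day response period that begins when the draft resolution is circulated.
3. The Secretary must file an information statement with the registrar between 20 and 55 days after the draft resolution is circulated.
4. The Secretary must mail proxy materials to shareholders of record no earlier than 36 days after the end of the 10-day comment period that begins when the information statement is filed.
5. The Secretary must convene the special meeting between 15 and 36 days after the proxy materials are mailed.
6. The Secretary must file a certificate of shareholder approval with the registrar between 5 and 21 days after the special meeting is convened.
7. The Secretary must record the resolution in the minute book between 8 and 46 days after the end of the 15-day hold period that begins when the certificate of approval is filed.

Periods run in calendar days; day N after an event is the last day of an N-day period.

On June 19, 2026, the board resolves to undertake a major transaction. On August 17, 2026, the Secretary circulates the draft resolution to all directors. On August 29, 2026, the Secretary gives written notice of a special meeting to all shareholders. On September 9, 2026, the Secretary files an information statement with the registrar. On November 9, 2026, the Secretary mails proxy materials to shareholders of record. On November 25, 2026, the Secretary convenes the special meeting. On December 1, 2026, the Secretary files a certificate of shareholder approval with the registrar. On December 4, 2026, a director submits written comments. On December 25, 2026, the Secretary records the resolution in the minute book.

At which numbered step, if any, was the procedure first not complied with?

(1) due by June 19, 2026 + 82 days = September 9, 2026; August 17, 2026 is within that limit.
(2) the permitted window runs from August 28, 2026 + 7 = September 4, 2026 to August 28, 2026 + 29 = September 26, 2026; August 29, 2026 is 6 days too early.
The procedure was therefore not followed at step 2.

Step 2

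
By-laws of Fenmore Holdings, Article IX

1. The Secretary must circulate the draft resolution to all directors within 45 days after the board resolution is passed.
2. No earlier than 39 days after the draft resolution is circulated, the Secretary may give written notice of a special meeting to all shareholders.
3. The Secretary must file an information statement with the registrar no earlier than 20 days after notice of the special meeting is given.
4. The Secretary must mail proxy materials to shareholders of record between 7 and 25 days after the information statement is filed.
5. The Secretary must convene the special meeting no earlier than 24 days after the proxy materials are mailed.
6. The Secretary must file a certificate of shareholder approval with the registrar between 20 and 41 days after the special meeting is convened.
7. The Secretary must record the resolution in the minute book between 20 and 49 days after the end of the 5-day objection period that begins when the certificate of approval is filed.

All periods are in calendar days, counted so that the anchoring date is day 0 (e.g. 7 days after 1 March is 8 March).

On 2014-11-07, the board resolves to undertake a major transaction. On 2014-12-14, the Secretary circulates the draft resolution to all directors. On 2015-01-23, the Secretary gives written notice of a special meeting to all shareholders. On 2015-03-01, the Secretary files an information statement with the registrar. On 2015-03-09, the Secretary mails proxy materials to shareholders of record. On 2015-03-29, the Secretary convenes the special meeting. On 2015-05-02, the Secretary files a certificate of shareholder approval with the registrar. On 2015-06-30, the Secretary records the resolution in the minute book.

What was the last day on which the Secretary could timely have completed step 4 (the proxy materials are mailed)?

2015-03-26

Step 4 runs from 2015-03-01, when the information statement is filed. The window is 7–25 days after 2015-03-01; it closes on 2015-03-26.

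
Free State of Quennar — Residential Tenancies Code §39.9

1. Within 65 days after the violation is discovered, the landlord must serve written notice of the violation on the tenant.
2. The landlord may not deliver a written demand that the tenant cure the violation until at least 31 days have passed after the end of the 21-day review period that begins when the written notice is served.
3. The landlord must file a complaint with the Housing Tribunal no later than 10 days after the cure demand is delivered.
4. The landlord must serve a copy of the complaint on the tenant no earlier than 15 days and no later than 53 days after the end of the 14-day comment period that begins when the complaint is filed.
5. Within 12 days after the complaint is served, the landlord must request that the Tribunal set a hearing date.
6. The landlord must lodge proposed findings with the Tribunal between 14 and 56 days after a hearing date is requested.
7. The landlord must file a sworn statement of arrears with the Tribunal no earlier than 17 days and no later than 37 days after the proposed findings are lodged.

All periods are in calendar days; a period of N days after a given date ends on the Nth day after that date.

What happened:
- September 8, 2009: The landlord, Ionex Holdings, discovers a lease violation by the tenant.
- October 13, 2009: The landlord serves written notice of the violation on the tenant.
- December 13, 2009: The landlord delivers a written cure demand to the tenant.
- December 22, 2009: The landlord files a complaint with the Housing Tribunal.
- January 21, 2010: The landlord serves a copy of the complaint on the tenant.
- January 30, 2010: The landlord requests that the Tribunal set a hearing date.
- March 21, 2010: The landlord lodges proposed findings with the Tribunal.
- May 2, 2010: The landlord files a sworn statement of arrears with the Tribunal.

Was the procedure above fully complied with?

No

Step 1: 65 days after September 8, 2009 (when the violation is discovered) is November 12, 2009; October 13, 2009 is within that limit.
Step 2: the earliest permitted date is 31 days after November 3, 2009 (end of the 21-day review period, which began when the written notice is served on October 13, 2009), i.e. December 4, 2009; done December 13, 2009, after the minimum wait.
Step 3: 10 days after December 13, 2009 (when the cure demand is delivered) is December 23, 2009; completed December 22, 2009, before the deadline.
Step 4: the window is 15–53 days after January 5, 2010 (end of the 14-day comment period, which began when the complaint is filed on December 22, 2009), so January 20, 2010 through February 27, 2010; done January 21, 2010 — within the window.
Step 5: 12 days after January 21, 2010 (when the complaint is served) is February 2, 2010; January 30, 2010 is within that limit.
Step 6: the window is 14–56 days after January 30, 2010 (when a hearing date is requested), so February 13, 2010 through March 27, 2010; done March 21, 2010, which is between those dates.
Step 7: the window is 17–37 days after March 21, 2010 (when the proposed findings are lodged), so April 7, 2010 through April 27, 2010; done May 2, 2010 — 5 days after the window closed.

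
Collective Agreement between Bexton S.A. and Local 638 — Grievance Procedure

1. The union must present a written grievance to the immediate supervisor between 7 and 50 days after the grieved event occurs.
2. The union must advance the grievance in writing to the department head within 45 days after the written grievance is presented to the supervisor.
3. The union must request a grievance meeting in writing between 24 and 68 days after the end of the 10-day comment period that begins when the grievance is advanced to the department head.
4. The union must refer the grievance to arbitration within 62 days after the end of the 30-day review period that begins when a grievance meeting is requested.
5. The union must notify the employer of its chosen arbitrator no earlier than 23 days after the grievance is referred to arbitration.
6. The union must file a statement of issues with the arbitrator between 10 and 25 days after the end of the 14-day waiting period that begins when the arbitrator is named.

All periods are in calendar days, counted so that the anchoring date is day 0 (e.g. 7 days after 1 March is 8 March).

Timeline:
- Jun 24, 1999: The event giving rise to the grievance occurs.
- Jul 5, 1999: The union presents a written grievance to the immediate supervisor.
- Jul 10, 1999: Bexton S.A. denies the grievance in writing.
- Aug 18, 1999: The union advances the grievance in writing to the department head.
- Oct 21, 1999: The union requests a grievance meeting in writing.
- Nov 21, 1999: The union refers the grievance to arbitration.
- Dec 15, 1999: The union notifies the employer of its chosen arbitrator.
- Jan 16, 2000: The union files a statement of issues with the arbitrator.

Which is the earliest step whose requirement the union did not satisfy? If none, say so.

(1) the permitted window runs from Jun 24, 1999 + 7 = Jul 1, 1999 to Jun 24, 1999 + 50 = Aug 13, 1999; Jul 5, 1999 falls inside that range.
(2) due by Jul 5, 1999 + 45 days = Aug 19, 1999; Aug 18, 1999 is within that limit.
(3) the permitted window runs from Aug 28, 1999 + 24 = Sep 21, 1999 to Aug 28, 1999 + 68 = Nov 4, 1999; done Oct 21, 1999 — within the window.
(4) due by Nov 20, 1999 + 62 days = Jan 21, 2000; Nov 21, 1999 is within that limit.
(5) permitted from Nov 21, 1999 + 23 days = Dec 14, 1999 onward; Dec 15, 1999 is on or after that date.
(6) the permitted window runs from Dec 29, 1999 + 10 = Jan 8, 2000 to Dec 29, 1999 + 25 = Jan 23, 2000; Jan 16, 2000 falls inside that range.

None — every step was satisfied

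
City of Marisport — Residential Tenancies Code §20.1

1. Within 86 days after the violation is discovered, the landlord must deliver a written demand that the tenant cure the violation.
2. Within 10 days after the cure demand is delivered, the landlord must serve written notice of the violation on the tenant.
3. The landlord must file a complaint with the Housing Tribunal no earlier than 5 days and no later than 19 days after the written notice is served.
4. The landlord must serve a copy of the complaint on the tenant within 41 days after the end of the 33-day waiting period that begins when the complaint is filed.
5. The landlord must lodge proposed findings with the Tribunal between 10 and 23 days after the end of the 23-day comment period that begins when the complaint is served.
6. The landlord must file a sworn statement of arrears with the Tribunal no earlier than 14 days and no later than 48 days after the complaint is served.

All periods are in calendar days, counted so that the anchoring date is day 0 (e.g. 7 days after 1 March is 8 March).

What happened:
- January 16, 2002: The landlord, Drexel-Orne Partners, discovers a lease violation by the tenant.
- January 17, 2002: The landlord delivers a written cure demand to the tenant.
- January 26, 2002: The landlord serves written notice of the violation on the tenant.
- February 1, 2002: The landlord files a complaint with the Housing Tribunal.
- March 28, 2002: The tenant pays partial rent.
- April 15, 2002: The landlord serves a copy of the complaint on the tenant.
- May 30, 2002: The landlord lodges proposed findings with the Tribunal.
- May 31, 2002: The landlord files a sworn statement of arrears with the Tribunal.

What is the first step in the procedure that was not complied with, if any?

None — every step was satisfied

Step 1: 86 days after January 16, 2002 (when the violation is discovered) is April 12, 2002; done January 17, 2002 — timely.
Step 2: 10 days after January 17, 2002 (when the cure demand is delivered) is January 27, 2002; done January 26, 2002 — timely.
Step 3: the window is 5–19 days after January 26, 2002 (when the written notice is served), so January 31, 2002 through February 14, 2002; done February 1, 2002, which is between those dates.
Step 4: 41 days after March 6, 2002 (end of the 33-day waiting period, which began when the complaint is filed on February 1, 2002) is April 16, 2002; done April 15, 2002 — timely.
Step 5: the window is 10–23 days after May 8, 2002 (end of the 23-day comment period, which began when the complaint is served on April 15, 2002), so May 18, 2002 through May 31, 2002; done May 30, 2002, which is between those dates.
Step 6: the window is 14–48 days after April 15, 2002 (when the complaint is served), so April 29, 2002 through June 2, 2002; done May 31, 2002 — within the window.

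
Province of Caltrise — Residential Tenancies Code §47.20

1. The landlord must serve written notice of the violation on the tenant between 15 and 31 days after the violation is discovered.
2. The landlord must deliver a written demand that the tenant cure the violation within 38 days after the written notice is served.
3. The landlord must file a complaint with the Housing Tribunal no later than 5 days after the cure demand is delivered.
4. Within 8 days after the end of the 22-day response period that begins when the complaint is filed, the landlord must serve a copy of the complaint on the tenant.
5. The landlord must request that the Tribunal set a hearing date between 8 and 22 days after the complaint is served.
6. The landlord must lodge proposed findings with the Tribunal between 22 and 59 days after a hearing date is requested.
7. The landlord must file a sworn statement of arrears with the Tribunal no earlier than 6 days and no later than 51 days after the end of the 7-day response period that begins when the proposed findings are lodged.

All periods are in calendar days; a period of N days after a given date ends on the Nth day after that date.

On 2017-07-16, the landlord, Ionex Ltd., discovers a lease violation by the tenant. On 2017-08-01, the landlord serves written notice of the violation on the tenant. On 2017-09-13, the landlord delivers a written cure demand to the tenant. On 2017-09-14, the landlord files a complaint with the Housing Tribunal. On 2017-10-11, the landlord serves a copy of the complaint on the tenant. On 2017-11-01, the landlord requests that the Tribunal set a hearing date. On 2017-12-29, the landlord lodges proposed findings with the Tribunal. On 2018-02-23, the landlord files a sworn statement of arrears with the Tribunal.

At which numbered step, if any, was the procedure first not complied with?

Step 2

(1) the permitted window runs from 2017-07-16 + 15 = 2017-07-31 to 2017-07-16 + 31 = 2017-08-16; 2017-08-01 falls inside that range.
(2) due by 2017-08-01 + 38 days = 2017-09-08; done 2017-09-13 — 5 days late.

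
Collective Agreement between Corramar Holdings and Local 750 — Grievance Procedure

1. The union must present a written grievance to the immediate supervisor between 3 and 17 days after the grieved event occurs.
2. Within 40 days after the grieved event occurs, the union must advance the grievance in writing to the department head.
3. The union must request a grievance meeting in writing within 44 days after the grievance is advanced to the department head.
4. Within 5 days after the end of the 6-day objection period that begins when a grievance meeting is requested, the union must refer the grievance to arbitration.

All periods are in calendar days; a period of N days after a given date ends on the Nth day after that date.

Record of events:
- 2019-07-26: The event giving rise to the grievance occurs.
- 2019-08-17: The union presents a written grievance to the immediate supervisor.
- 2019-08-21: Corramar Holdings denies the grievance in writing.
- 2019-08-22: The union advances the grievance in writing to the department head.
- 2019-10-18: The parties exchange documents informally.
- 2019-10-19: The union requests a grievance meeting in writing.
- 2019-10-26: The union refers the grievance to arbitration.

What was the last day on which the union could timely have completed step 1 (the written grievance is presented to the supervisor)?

2019-08-12

Step 1 runs from 2019-07-26, when the grieved event occurs. The window is 3–17 days after 2019-07-26; it closes on 2019-08-12.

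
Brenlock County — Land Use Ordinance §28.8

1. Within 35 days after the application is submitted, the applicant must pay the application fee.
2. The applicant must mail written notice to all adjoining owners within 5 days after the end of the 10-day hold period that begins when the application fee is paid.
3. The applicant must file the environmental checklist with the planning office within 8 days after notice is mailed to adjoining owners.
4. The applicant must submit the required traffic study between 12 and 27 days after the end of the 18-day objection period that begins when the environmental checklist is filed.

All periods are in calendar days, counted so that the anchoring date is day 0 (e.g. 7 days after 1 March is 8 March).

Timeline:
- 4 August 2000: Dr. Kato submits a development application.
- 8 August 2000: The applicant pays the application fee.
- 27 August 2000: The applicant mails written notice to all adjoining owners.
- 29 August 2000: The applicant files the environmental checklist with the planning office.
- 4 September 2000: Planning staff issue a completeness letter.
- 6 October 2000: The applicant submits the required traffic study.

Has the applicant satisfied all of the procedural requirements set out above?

Step 1 — counting 35 days from 4 August 2000 (when the application is submitted) gives a deadline of 8 September 2000; 8 August 2000 is within that limit.
Step 2 — counting 5 days from 18 August 2000 (end of the 10-day hold period, which began when the application fee is paid on 8 August 2000) gives a deadline of 23 August 2000; 27 August 2000 misses that deadline by 4 days.
The procedure was therefore not followed at step 2.

No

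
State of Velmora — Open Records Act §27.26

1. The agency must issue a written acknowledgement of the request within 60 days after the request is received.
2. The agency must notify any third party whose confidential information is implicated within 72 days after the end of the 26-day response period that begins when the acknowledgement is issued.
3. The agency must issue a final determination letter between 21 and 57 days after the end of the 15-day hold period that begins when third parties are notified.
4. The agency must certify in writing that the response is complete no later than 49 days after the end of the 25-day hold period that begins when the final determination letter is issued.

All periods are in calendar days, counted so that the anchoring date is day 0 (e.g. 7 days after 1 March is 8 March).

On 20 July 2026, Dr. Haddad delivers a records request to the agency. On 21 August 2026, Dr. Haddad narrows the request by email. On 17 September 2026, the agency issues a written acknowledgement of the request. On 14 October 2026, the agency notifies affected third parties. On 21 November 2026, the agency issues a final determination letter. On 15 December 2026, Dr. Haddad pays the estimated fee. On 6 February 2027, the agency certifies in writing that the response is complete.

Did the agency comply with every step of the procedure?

(1) due by 20 July 2026 + 60 days = 18 September 2026; completed 17 September 2026, before the deadline.
(2) due by 13 October 2026 + 72 days = 24 December 2026; done 14 October 2026 — timely.
(3) the permitted window runs from 29 October 2026 + 21 = 19 November 2026 to 29 October 2026 + 57 = 25 December 2026; done 21 November 2026, which is between those dates.
(4) due by 16 December 2026 + 49 days = 3 February 2027; 6 February 2027 misses that deadline by 3 days.

No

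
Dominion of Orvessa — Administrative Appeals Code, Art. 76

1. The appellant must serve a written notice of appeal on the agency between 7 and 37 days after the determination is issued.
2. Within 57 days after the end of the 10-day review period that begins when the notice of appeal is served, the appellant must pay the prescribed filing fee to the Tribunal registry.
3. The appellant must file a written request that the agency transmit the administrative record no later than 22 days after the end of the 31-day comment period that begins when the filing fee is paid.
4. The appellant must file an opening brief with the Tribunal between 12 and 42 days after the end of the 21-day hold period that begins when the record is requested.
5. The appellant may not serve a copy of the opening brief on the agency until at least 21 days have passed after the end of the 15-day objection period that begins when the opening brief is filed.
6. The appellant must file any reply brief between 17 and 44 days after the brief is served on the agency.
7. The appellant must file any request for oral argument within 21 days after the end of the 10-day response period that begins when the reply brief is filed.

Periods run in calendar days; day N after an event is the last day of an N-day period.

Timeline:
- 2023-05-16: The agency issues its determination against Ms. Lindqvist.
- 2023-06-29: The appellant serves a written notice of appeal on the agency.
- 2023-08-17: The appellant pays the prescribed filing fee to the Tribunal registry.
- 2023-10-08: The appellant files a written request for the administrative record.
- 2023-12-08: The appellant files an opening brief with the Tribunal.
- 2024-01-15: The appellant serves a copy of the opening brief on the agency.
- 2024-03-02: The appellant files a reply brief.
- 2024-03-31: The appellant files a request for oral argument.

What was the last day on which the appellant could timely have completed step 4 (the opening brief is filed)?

The record is requested on 2023-10-08; the 21-day hold period therefore ends 2023-10-29, and step 4 runs from that date. The window is 12–42 days after 2023-10-29; it closes on 2023-12-10.

2023-12-10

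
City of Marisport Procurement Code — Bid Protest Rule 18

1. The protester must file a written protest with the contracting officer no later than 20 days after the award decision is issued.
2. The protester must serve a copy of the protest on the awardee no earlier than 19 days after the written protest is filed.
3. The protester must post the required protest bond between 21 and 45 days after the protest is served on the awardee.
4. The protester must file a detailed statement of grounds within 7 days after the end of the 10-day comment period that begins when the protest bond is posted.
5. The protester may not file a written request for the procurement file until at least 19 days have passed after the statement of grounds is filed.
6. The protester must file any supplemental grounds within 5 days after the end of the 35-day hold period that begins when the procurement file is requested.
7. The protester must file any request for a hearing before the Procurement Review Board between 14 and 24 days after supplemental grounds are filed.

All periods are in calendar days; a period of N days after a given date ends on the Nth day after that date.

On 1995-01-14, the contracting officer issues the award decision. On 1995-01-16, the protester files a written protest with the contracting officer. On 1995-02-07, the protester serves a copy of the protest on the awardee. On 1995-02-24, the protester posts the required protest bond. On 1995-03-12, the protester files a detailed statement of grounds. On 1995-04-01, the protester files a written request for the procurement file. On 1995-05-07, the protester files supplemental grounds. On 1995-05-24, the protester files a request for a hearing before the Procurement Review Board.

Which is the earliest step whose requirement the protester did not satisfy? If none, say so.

(1) due by 1995-01-14 + 20 days = 1995-02-03; 1995-01-16 is within that limit.
(2) permitted from 1995-01-16 + 19 days = 1995-02-04 onward; done 1995-02-07, after the minimum wait.
(3) the permitted window runs from 1995-02-07 + 21 = 1995-02-28 to 1995-02-07 + 45 = 1995-03-24; done 1995-02-24 — 4 days before the window opened.

Step 3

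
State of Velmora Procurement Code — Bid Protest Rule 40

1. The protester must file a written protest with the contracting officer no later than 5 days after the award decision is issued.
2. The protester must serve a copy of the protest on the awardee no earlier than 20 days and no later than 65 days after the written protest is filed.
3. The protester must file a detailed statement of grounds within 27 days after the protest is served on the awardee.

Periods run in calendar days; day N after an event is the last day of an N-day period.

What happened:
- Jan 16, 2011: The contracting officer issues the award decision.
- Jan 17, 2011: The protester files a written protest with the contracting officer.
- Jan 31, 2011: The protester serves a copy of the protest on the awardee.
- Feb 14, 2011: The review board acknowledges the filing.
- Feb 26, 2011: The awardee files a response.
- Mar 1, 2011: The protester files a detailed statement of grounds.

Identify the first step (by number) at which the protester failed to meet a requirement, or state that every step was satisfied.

Step 1: 5 days after Jan 16, 2011 (when the award decision is issued) is Jan 21, 2011; done Jan 17, 2011 — timely.
Step 2: the window is 20–65 days after Jan 17, 2011 (when the written protest is filed), so Feb 6, 2011 through Mar 23, 2011; done Jan 31, 2011 — 6 days before the window opened.

Step 2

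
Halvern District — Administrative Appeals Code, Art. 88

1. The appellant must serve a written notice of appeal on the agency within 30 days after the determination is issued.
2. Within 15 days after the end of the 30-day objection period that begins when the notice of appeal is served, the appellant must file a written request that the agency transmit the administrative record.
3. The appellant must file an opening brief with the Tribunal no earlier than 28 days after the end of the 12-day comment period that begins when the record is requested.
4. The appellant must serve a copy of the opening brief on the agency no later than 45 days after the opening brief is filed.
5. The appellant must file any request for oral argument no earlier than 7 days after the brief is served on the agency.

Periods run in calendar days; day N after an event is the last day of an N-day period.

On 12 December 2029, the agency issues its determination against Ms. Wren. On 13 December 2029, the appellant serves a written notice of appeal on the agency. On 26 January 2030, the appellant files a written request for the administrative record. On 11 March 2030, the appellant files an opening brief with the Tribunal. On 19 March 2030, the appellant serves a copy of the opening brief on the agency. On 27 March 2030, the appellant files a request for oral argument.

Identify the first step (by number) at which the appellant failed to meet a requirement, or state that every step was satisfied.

Step 1 — counting 30 days from 12 December 2029 (when the determination is issued) gives a deadline of 11 January 2030; 13 December 2029 is within that limit.
Step 2 — counting 15 days from 12 January 2030 (end of the 30-day objection period, which began when the notice of appeal is served on 13 December 2029) gives a deadline of 27 January 2030; completed 26 January 2030, before the deadline.
Step 3 — must wait 28 days from 7 February 2030 (end of the 12-day comment period, which began when the record is requested on 26 January 2030), so not before 7 March 2030; 11 March 2030 is on or after that date.
Step 4 — counting 45 days from 11 March 2030 (when the opening brief is filed) gives a deadline of 25 April 2030; done 19 March 2030 — timely.
Step 5 — must wait 7 days from 19 March 2030 (when the brief is served on the agency), so not before 26 March 2030; 27 March 2030 is on or after that date.

None — every step was satisfied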